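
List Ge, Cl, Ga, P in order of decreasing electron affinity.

P is in period 3, group 15; Cl is in period 3, group 17; Ga is in period 4, group 13; Ge is in period 4, group 14.
EA tends to increase across a period and decrease down a group, though the pattern is less regular than for IE or radius.
Neither a single period nor a single group — weigh both effects.
P > Ga: both effects reinforce here, so P is clearly the higher of the two.
Ge > P: this pair runs against the simple trend — see the exception note.
Cl > Ge: relative to Ge, both the across-period and down-group shifts push Cl's electron affinity up.
Note the exception: Ge has a higher electron affinity than P, contrary to the simple trend — adding an electron to P's half-filled np³ subshell costs electron-pairing energy.
Approximate values (kJ/mol): P 72, Cl 349, Ga 29, Ge 119.
So from highest to lowest: Cl > Ge > P > Ga.

Cl > Ge > P > Ga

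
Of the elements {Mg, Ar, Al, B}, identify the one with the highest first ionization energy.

Across a period the outer electron is held more tightly (higher IE₁); down a group it sits in a higher shell, more shielded, and comes off more easily.
Here both period and group differ, so the two effects have to be weighed against each other.
Mg > Al: this pair runs against the simple trend — see the exception note.
B > Mg: both effects reinforce here, so B is clearly the higher of the two.
Ar > B: the two effects oppose for this pair; the across-period effect wins (1521 vs 801 kJ/mol).
Note the exception: Mg has a higher first ionization energy than Al, contrary to the simple trend — Al's single 3p electron is easier to remove than one from Mg's filled 3s².
For reference (kJ/mol): B 801, Mg 738, Al 578, Ar 1521.
The highest first ionization energy among these belongs to Ar.

Ar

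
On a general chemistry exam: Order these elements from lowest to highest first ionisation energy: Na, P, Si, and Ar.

Na, Si, P, Ar

Across a period the outer electron is held more tightly (higher IE₁); down a group it sits in a higher shell, more shielded, and comes off more easily.
All lie in period 3, so first ionization energy increases left to right.
So from lowest to highest: Na < Si < P < Ar.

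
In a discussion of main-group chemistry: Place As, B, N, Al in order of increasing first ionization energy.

First ionization energy rises across a period (greater Z_eff holds electrons more tightly) and falls down a group (valence electrons are farther from the nucleus).
Here both period and group differ, so the two effects have to be weighed against each other.
B > Al: they share group 13; the group trend gives B the larger value.
As > B: period and group pull opposite ways; the across-period shift dominates (947 vs 801 kJ/mol).
N > As: they share group 15; the group trend gives N the larger value.
Approximate values (kJ/mol): B 801, N 1402, Al 578, As 947.
So from lowest to highest: Al < B < As < N.

Al < B < As < N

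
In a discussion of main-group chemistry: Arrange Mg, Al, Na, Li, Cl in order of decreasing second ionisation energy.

Consider each +1 ion: Mg⁺ still has 1 valence electron; Al⁺ still has 2 valence electrons; Na⁺ is the bare [Ne] core; Li⁺ is the bare [He] core; Cl⁺ still has 6 valence electrons.
Core electrons are held far more tightly than valence electrons, so Na and Li top the IE_2 order.
Valence configurations: Mg⁺ [Ne]3s¹, Al⁺ [Ne]3s², Cl⁺ [Ne]3s²3p⁴.
The numbers (kJ/mol): Mg 1451, Al 1817, Na 4562, Li 7298, Cl 2298.
So the second ionization energies run Mg < Al < Cl < Na < Li.

Li > Na > Cl > Al > Mg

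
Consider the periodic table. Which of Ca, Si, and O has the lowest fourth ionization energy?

Si

After 3 electrons have been removed, what remains? Ca³⁺ is already 1 electron into the core; Si³⁺ still has 1 valence electron; O³⁺ still has 3 valence electrons.
Usually core removal costs more than valence removal, but here the competition is close: a tightly held n=2 valence electron can cost more to remove than an n=3 core electron, so the actual values have to decide it.
Valence configurations: Si³⁺ [Ne]3s¹, O³⁺ [He]2s²2p¹.
Approximate IE_4 values (kJ/mol): Ca 6491, Si 4356, O 7469.
Hence IE_4: Si < Ca < O.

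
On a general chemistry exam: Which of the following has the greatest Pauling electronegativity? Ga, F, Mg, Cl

F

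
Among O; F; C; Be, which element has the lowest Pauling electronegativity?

Be

EN rises left→right (higher Z_eff, smaller atoms) and falls top→bottom (larger, more shielded atoms).
All lie in period 2, so electronegativity increases left to right.
The lowest Pauling electronegativity among these belongs to Be.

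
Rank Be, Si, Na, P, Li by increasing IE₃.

P < Si < Na < Li < Be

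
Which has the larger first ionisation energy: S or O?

O

IE₁ increases left→right with effective nuclear charge and decreases top→bottom as the valence shell moves farther out.
All are in group 16, so first ionization energy increases up the group.
So O has the larger first ionisation energy (O > S).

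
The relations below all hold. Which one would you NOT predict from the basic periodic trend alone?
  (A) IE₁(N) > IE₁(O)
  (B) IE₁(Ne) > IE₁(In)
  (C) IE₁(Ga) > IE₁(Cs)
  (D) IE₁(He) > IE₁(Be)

The general trend: first ionization energy increases across a period and decreases down a group.
(A) N (period 2, group 15) vs O (period 2, group 16): the stated order contradicts the simple trend.
(B) Ne (period 2, group 18) vs In (period 5, group 13): the stated order agrees with the simple trend.
(C) Ga (period 4, group 13) vs Cs (period 6, group 1): the stated order agrees with the simple trend.
(D) He (period 1, group 18) vs Be (period 2, group 2): the stated order agrees with the simple trend.
The exception is (A): pairing an electron in O's 2p⁴ costs repulsion energy, so O ionizes more easily than half-filled N (2p³).

(A)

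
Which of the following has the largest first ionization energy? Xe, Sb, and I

Xe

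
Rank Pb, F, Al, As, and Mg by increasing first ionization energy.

F is in period 2, group 17; Mg is in period 3, group 2; Al is in period 3, group 13; As is in period 4, group 15; Pb is in period 6, group 14.
IE₁ increases left→right with effective nuclear charge and decreases top→bottom as the valence shell moves farther out.
These span different periods and groups, so the two trends combine.
Pb > Al: period and group pull opposite ways; the across-period shift dominates (716 vs 578 kJ/mol).
Mg > Pb: period and group pull opposite ways; the down-group shift dominates (738 vs 716 kJ/mol).
As > Mg: period and group pull opposite ways; the across-period shift dominates (947 vs 738 kJ/mol).
F > As: both effects reinforce here, so F is clearly the higher of the two.
Note the exception: Mg has a higher first ionization energy than Al, contrary to the simple trend — Al's single 3p electron is easier to remove than one from Mg's filled 3s².
For reference (kJ/mol): F 1681, Mg 738, Al 578, As 947, Pb 716.
So from lowest to highest: Al < Pb < Mg < As < F.

Al < Pb < Mg < As < F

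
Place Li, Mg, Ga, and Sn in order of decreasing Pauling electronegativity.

Li is in period 2, group 1; Mg is in period 3, group 2; Ga is in period 4, group 13; Sn is in period 5, group 14.
Electronegativity increases across a period and decreases down a group, tracking effective nuclear charge and atomic size.
A diagonal step moves right (one effect) and down (the opposite effect) at once.
Mg > Li: period and group pull opposite ways; the across-period shift dominates (1.31 vs 0.98).
Ga > Mg: the two effects oppose for this pair; the across-period effect wins (1.81 vs 1.31).
Sn > Ga: period and group pull opposite ways; the across-period shift dominates (1.96 vs 1.81).
Tabulated electronegativity (Pauling): Li 0.98, Mg 1.31, Ga 1.81, Sn 1.96.
So from highest to lowest: Sn > Ga > Mg > Li.

Sn > Ga > Mg > Li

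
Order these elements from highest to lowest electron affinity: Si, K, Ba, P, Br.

Atoms with high Z_eff and room in the valence shell (especially the halogens) have the most exothermic electron affinities.
These span different periods and groups, so the two trends combine.
K > Ba: period and group pull opposite ways; the down-group shift dominates (48 vs 14 kJ/mol).
P > K: relative to K, both the across-period and down-group shifts push P's electron affinity up.
Si > P: this pair runs against the simple trend — see the exception note.
Br > Si: the two effects oppose for this pair; the across-period effect wins (325 vs 134 kJ/mol).
Note the exception: Si has a higher electron affinity than P, contrary to the simple trend — adding an electron to P's half-filled 3p³ is unfavourable, so Si (3p²) has the more exothermic EA.
Approximate values (kJ/mol): Si 134, P 72, K 48, Br 325, Ba 14.
So from highest to lowest: Br > Si > P > K > Ba.

Br, Si, P, K, Ba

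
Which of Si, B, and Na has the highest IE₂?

Na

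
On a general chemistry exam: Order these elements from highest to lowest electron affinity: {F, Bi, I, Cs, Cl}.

Cl > F > I > Bi > Cs

Electron affinity generally becomes more exothermic across a period toward the halogens and less exothermic down a group.
Here both period and group differ, so the two effects have to be weighed against each other.
Bi > Cs: both are in period 6; the period trend gives Bi the larger value.
I > Bi: both effects reinforce here, so I is clearly the higher of the two.
F > I: F sits above I in group 17, so the down-group effect alone puts F higher.
Cl > F: this pair runs against the simple trend — see the exception note.
Note the exception: Cl has a higher electron affinity than F, contrary to the simple trend — F's small 2p subshell makes the incoming electron feel strong e⁻–e⁻ repulsion, so Cl actually releases more energy on gaining an electron.
Tabulated electron affinity (kJ/mol): F 328, Cl 349, I 295, Cs 46, Bi 91.
So from highest to lowest: Cl > F > I > Bi > Cs.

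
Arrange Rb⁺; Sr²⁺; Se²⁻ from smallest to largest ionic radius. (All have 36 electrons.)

Sr²⁺ < Rb⁺ < Se²⁻

All of these have 36 electrons, so size is governed by nuclear charge alone: the more protons, the stronger the pull on the same electron cloud, and the smaller the ion.
Nuclear charges: Sr²⁺ (Z=38), Rb⁺ (Z=37), Se²⁻ (Z=34).
Smallest to largest: Sr²⁺ < Rb⁺ < Se²⁻.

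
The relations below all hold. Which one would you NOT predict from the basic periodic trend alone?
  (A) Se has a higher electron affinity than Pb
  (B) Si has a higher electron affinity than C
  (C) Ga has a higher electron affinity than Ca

(B)

The general trend: electron affinity increases across a period and decreases down a group.
(A) Se (period 4, group 16) vs Pb (period 6, group 14): the stated order agrees with the simple trend.
(B) Si (period 3, group 14) vs C (period 2, group 14): the stated order contradicts the simple trend.
(C) Ga (period 4, group 13) vs Ca (period 4, group 2): the stated order agrees with the simple trend.
The exception is (B): Si's larger, more diffuse 3p orbitals accept an added electron slightly more readily than C's compact 2p.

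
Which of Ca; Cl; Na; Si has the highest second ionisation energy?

The second ionization energy removes an electron from the +1 ion. For each element: Ca⁺ still has 1 valence electron; Cl⁺ still has 6 valence electrons; Na⁺ is the bare [Ne] core; Si⁺ still has 3 valence electrons.
Breaking into a closed-shell core is much more expensive than removing a leftover valence electron — Na has the largest IE_2 here.
Valence configurations: Ca⁺ [Ar]4s¹, Cl⁺ [Ne]3s²3p⁴, Si⁺ [Ne]3s²3p¹.
The numbers (kJ/mol): Ca 1145, Cl 2298, Na 4562, Si 1577.
Hence IE_2: Ca < Si < Cl < Na.

Na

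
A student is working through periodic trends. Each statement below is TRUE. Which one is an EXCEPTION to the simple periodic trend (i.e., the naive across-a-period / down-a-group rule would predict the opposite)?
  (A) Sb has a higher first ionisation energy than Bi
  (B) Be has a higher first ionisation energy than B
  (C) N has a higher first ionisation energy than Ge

The general trend: first ionisation energy increases across a period and decreases down a group.
(A) Sb (period 5, group 15) vs Bi (period 6, group 15): the stated order agrees with the simple trend.
(B) Be (period 2, group 2) vs B (period 2, group 13): the stated order contradicts the simple trend.
(C) N (period 2, group 15) vs Ge (period 4, group 14): the stated order agrees with the simple trend.
The exception is (B): removing B's lone 2p electron is easier than breaking Be's filled 2s².

(B)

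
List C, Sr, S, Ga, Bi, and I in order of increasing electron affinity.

Sr < Ga < Bi < C < S < I

Adding an electron releases more energy for atoms nearer the top right (short of the noble gases).
These span different periods and groups, so the two trends combine.
Ga > Sr: relative to Sr, both the across-period and down-group shifts push Ga's electron affinity up.
Bi > Ga: period and group pull opposite ways; the across-period shift dominates (91 vs 29 kJ/mol).
C > Bi: the two effects oppose for this pair; the down-group effect wins (122 vs 91 kJ/mol).
S > C: period and group pull opposite ways; the across-period shift dominates (200 vs 122 kJ/mol).
I > S: the two effects oppose for this pair; the across-period effect wins (295 vs 200 kJ/mol).
Approximate values (kJ/mol): C 122, S 200, Ga 29, Sr 5, I 295, Bi 91.
So from lowest to highest: Sr < Ga < Bi < C < S < I.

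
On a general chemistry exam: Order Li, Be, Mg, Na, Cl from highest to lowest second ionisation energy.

After 1 electron has been removed, what remains? Li⁺ is the bare [He] core; Be⁺ still has 1 valence electron; Mg⁺ still has 1 valence electron; Na⁺ is the bare [Ne] core; Cl⁺ still has 6 valence electrons.
Core electrons are held far more tightly than valence electrons, so Na and Li top the IE_2 order.
Valence configurations: Be⁺ [He]2s¹, Mg⁺ [Ne]3s¹, Cl⁺ [Ne]3s²3p⁴.
The numbers (kJ/mol): Li 7298, Be 1757, Mg 1451, Na 4562, Cl 2298.
Putting it together, IE_2: Mg < Be < Cl < Na < Li.

Li > Na > Cl > Be > Mg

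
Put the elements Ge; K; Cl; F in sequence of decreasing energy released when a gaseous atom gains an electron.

Cl > F > Ge > K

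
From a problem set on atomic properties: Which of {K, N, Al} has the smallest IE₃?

Al

The third ionization energy removes an electron from the +2 ion. For each element: K²⁺ is already 1 electron into the core; N²⁺ still has 3 valence electrons; Al²⁺ still has 1 valence electron.
Usually core removal costs more than valence removal, but here the competition is close: a tightly held n=2 valence electron can cost more to remove than an n=3 core electron, so the actual values have to decide it.
Valence configurations: N²⁺ [He]2s²2p¹, Al²⁺ [Ne]3s¹.
Tabulated IE_3 (kJ/mol): K 4420, N 4578, Al 2745.
Putting it together, IE_3: Al < K < N.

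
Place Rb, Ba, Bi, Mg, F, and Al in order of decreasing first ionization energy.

F is in period 2, group 17; Mg is in period 3, group 2; Al is in period 3, group 13; Rb is in period 5, group 1; Ba is in period 6, group 2; Bi is in period 6, group 15.
IE₁ increases left→right with effective nuclear charge and decreases top→bottom as the valence shell moves farther out.
Here both period and group differ, so the two effects have to be weighed against each other.
Ba > Rb: the two effects oppose for this pair; the across-period effect wins (503 vs 403 kJ/mol).
Al > Ba: both effects reinforce here, so Al is clearly the higher of the two.
Bi > Al: the two effects oppose for this pair; the across-period effect wins (703 vs 578 kJ/mol).
Mg > Bi: period and group pull opposite ways; the down-group shift dominates (738 vs 703 kJ/mol).
F > Mg: relative to Mg, both the across-period and down-group shifts push F's first ionization energy up.
Note the exception: Mg has a higher first ionization energy than Al, contrary to the simple trend — Al's single 3p electron is easier to remove than one from Mg's filled 3s².
For reference (kJ/mol): F 1681, Mg 738, Al 578, Rb 403, Ba 503, Bi 703.
So from highest to lowest: F > Mg > Bi > Al > Ba > Rb.

F, Mg, Bi, Al, Ba, Rb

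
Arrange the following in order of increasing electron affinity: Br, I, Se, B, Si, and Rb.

B, Rb, Si, Se, I, Br

B is in period 2, group 13; Si is in period 3, group 14; Se is in period 4, group 16; Br is in period 4, group 17; Rb is in period 5, group 1; I is in period 5, group 17.
EA tends to increase across a period and decrease down a group, though the pattern is less regular than for IE or radius.
These span different periods and groups, so the two trends combine.
Rb > B: this pair runs against the simple trend — see the exception note.
Si > Rb: both effects reinforce here, so Si is clearly the higher of the two.
Se > Si: the two effects oppose for this pair; the across-period effect wins (195 vs 134 kJ/mol).
I > Se: period and group pull opposite ways; the across-period shift dominates (295 vs 195 kJ/mol).
Br > I: Br sits above I in group 17, so the down-group effect alone puts Br higher.
Note the exception: Rb has a higher electron affinity than B, contrary to the simple trend — B's ns²np¹ configuration gives only a small electron affinity — the sparsely filled np subshell binds an added electron weakly.
Tabulated electron affinity (kJ/mol): B 27, Si 134, Se 195, Br 325, Rb 47, I 295.
So from lowest to highest: B < Rb < Si < Se < I < Br.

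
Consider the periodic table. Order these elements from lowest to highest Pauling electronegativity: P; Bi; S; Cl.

Bi, P, S, Cl

P is in period 3, group 15; S is in period 3, group 16; Cl is in period 3, group 17; Bi is in period 6, group 15.
Electronegativity increases across a period and decreases down a group, tracking effective nuclear charge and atomic size.
These span different periods and groups, so the two trends combine.
P > Bi: they share group 15; the group trend gives P the larger value.
S > P: both are in period 3; the period trend gives S the larger value.
Cl > S: both are in period 3; the period trend gives Cl the larger value.
For reference (Pauling): P 2.19, S 2.58, Cl 3.16, Bi 2.02.
So from lowest to highest: Bi < P < S < Cl.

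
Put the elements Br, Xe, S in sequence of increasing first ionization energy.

S < Br < Xe

First ionization energy rises across a period (greater Z_eff holds electrons more tightly) and falls down a group (valence electrons are farther from the nucleus).
A diagonal step moves right (one effect) and down (the opposite effect) at once.
Br > S: period and group pull opposite ways; the across-period shift dominates (1140 vs 1000 kJ/mol).
Xe > Br: period and group pull opposite ways; the across-period shift dominates (1170 vs 1140 kJ/mol).
Tabulated first ionization energy (kJ/mol): S 1000, Br 1140, Xe 1170.
So from lowest to highest: S < Br < Xe.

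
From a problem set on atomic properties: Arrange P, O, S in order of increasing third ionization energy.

P, S, O

Consider each +2 ion: P²⁺ still has 3 valence electrons; O²⁺ still has 4 valence electrons; S²⁺ still has 4 valence electrons.
All are still removing valence electrons, so compare the +2 ions as you would atoms: IE_3 generally rises across a period (higher Z_eff) and falls down a group (larger shell), subject to the usual subshell exceptions.
Valence configurations: P²⁺ [Ne]3s²3p¹, O²⁺ [He]2s²2p², S²⁺ [Ne]3s²3p².
Approximate IE_3 values (kJ/mol): P 2914, O 5300, S 3357.
So the third ionization energies run P < S < O.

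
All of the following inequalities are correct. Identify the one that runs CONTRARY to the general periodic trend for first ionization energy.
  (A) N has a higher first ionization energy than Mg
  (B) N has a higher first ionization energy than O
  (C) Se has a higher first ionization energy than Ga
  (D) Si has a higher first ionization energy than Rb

(B)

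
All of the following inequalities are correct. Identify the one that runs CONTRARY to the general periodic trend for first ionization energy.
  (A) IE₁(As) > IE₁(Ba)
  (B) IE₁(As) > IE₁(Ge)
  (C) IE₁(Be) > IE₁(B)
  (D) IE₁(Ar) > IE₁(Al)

(C)

The general trend: first ionization energy increases across a period and decreases down a group.
(A) As (period 4, group 15) vs Ba (period 6, group 2): the stated order agrees with the simple trend.
(B) As (period 4, group 15) vs Ge (period 4, group 14): the stated order agrees with the simple trend.
(C) Be (period 2, group 2) vs B (period 2, group 13): the stated order contradicts the simple trend.
(D) Ar (period 3, group 18) vs Al (period 3, group 13): the stated order agrees with the simple trend.
The exception is (C): removing B's lone 2p electron is easier than breaking Be's filled 2s².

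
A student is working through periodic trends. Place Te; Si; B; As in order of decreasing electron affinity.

Te, Si, As, B

B is in period 2, group 13; Si is in period 3, group 14; As is in period 4, group 15; Te is in period 5, group 16.
Atoms with high Z_eff and room in the valence shell (especially the halogens) have the most exothermic electron affinities.
These sit on a diagonal, where the across-period and down-group effects partly cancel.
As > B: the two effects oppose for this pair; the across-period effect wins (78 vs 27 kJ/mol).
Si > As: period and group pull opposite ways; the down-group shift dominates (134 vs 78 kJ/mol).
Te > Si: the two effects oppose for this pair; the across-period effect wins (190 vs 134 kJ/mol).
For reference (kJ/mol): B 27, Si 134, As 78, Te 190.
So from highest to lowest: Te > Si > As > B.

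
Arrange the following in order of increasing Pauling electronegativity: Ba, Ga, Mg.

Atoms toward the upper right of the periodic table pull bonding electrons most strongly.
Here both period and group differ, so the two effects have to be weighed against each other.
Mg > Ba: they share group 2; the group trend gives Mg the larger value.
Ga > Mg: the two effects oppose for this pair; the across-period effect wins (1.81 vs 1.31).
Approximate values (Pauling): Mg 1.31, Ga 1.81, Ba 0.89.
So from lowest to highest: Ba < Mg < Ga.

Ba < Mg < Ga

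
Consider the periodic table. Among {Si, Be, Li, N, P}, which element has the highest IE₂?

The second ionization energy removes an electron from the +1 ion. For each element: Si⁺ still has 3 valence electrons; Be⁺ still has 1 valence electron; Li⁺ is the bare [He] core; N⁺ still has 4 valence electrons; P⁺ still has 4 valence electrons.
Pulling an electron out of a noble-gas core costs far more than removing a remaining valence electron, so Li sits at the high end of IE_2.
Valence configurations: Si⁺ [Ne]3s²3p¹, Be⁺ [He]2s¹, N⁺ [He]2s²2p², P⁺ [Ne]3s²3p².
The numbers (kJ/mol): Si 1577, Be 1757, Li 7298, N 2856, P 1907.
Overall IE_2 order: Si < Be < P < N < Li.

Li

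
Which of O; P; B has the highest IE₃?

O

Consider each +2 ion: O²⁺ still has 4 valence electrons; P²⁺ still has 3 valence electrons; B²⁺ still has 1 valence electron.
All are still removing valence electrons, so compare the +2 ions as you would atoms: IE_3 generally rises across a period (higher Z_eff) and falls down a group (larger shell), subject to the usual subshell exceptions.
Valence configurations: O²⁺ [He]2s²2p², P²⁺ [Ne]3s²3p¹, B²⁺ [He]2s¹.
Approximate IE_3 values (kJ/mol): O 5300, P 2914, B 3660.
So the third ionization energies run P < B < O.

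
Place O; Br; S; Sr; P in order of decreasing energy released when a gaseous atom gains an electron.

Br, S, O, P, Sr

O is in period 2, group 16; P is in period 3, group 15; S is in period 3, group 16; Br is in period 4, group 17; Sr is in period 5, group 2.
Electron affinity generally becomes more exothermic across a period toward the halogens and less exothermic down a group.
Here both period and group differ, so the two effects have to be weighed against each other.
P > Sr: relative to Sr, both the across-period and down-group shifts push P's electron affinity up.
O > P: relative to P, both the across-period and down-group shifts push O's electron affinity up.
S > O: this pair runs against the simple trend — see the exception note.
Br > S: the two effects oppose for this pair; the across-period effect wins (325 vs 200 kJ/mol).
Note the exception: S has a higher electron affinity than O, contrary to the simple trend — the compact 2p subshell of O repels the added electron more than S's larger 3p does.
Approximate values (kJ/mol): O 141, P 72, S 200, Br 325, Sr 5.
So from highest to lowest: Br > S > O > P > Sr.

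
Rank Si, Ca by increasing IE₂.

Ca < Si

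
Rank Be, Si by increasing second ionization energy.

Si < Be

Consider each +1 ion: Be⁺ still has 1 valence electron; Si⁺ still has 3 valence electrons.
All are still removing valence electrons, so compare the +1 ions as you would atoms: IE_2 generally rises across a period (higher Z_eff) and falls down a group (larger shell), subject to the usual subshell exceptions.
Valence configurations: Be⁺ [He]2s¹, Si⁺ [Ne]3s²3p¹.
Tabulated IE_2 (kJ/mol): Be 1757, Si 1577.
Hence IE_2: Si < Be.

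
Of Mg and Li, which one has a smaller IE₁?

Li

IE₁ increases left→right with effective nuclear charge and decreases top→bottom as the valence shell moves farther out.
These sit on a diagonal, where the across-period and down-group effects partly cancel.
Mg > Li: period and group pull opposite ways; the across-period shift dominates (738 vs 520 kJ/mol).
Tabulated first ionization energy (kJ/mol): Li 520, Mg 738.
So Li has the smaller IE₁ (Li < Mg).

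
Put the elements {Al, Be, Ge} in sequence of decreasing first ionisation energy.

Removing the outermost electron gets harder across a period and easier down a group.
A diagonal step moves right (one effect) and down (the opposite effect) at once.
Ge > Al: the two effects oppose for this pair; the across-period effect wins (762 vs 578 kJ/mol).
Be > Ge: the two effects oppose for this pair; the down-group effect wins (900 vs 762 kJ/mol).
For reference (kJ/mol): Be 900, Al 578, Ge 762.
So from highest to lowest: Be > Ge > Al.

Be > Ge > Al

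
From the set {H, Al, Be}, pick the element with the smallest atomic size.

H is in period 1, group 1; Be is in period 2, group 2; Al is in period 3, group 13.
Moving right in a period, electrons are added to the same shell under a stronger nuclear pull, so atoms get smaller; moving down, a new shell is opened and atoms get larger.
These sit on a diagonal, where the across-period and down-group effects partly cancel.
Be > H: the two effects oppose for this pair; the down-group effect wins (102 vs 32 pm).
Al > Be: the two effects oppose for this pair; the down-group effect wins (126 vs 102 pm).
Approximate values (pm): H 32, Be 102, Al 126.
The smallest atomic size among these belongs to H.

H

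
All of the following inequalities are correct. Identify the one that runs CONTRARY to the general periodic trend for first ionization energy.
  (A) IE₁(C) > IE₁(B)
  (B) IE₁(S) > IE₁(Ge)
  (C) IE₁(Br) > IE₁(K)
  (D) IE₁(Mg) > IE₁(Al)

(D)

The general trend: first ionization energy increases across a period and decreases down a group.
(A) C (period 2, group 14) vs B (period 2, group 13): the stated order agrees with the simple trend.
(B) S (period 3, group 16) vs Ge (period 4, group 14): the stated order agrees with the simple trend.
(C) Br (period 4, group 17) vs K (period 4, group 1): the stated order agrees with the simple trend.
(D) Mg (period 3, group 2) vs Al (period 3, group 13): the stated order contradicts the simple trend.
The exception is (D): Al's single 3p electron is easier to remove than one from Mg's filled 3s².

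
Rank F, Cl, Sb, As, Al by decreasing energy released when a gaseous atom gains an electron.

Cl > F > Sb > As > Al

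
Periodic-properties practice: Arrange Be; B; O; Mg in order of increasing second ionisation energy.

IE_2 is the cost of taking one more electron from the +1 cation: Be⁺ still has 1 valence electron; B⁺ still has 2 valence electrons; O⁺ still has 5 valence electrons; Mg⁺ still has 1 valence electron.
All are still removing valence electrons, so compare the +1 ions as you would atoms: IE_2 generally rises across a period (higher Z_eff) and falls down a group (larger shell), subject to the usual subshell exceptions.
Valence configurations: Be⁺ [He]2s¹, B⁺ [He]2s², O⁺ [He]2s²2p³, Mg⁺ [Ne]3s¹.
Tabulated IE_2 (kJ/mol): Be 1757, B 2427, O 3388, Mg 1451.
Overall IE_2 order: Mg < Be < B < O.

Mg < Be < B < O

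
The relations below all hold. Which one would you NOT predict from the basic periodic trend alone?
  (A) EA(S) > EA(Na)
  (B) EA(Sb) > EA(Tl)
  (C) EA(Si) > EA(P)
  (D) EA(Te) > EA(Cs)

(C)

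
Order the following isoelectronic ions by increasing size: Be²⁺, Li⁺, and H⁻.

All of these have 2 electrons, so size is governed by nuclear charge alone: the more protons, the stronger the pull on the same electron cloud, and the smaller the ion.
Nuclear charges: Be²⁺ (Z=4), Li⁺ (Z=3), H⁻ (Z=1).
Smallest to largest: Be²⁺ < Li⁺ < H⁻.

Be²⁺ < Li⁺ < H⁻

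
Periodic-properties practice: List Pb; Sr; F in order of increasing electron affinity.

Sr < Pb < F

F is in period 2, group 17; Sr is in period 5, group 2; Pb is in period 6, group 14.
Adding an electron releases more energy for atoms nearer the top right (short of the noble gases).
Neither a single period nor a single group — weigh both effects.
Pb > Sr: period and group pull opposite ways; the across-period shift dominates (35 vs 5 kJ/mol).
F > Pb: relative to Pb, both the across-period and down-group shifts push F's electron affinity up.
Approximate values (kJ/mol): F 328, Sr 5, Pb 35.
So from lowest to highest: Sr < Pb < F.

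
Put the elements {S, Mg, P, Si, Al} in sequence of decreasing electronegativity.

S > P > Si > Al > Mg

Mg is in period 3, group 2; Al is in period 3, group 13; Si is in period 3, group 14; P is in period 3, group 15; S is in period 3, group 16.
EN rises left→right (higher Z_eff, smaller atoms) and falls top→bottom (larger, more shielded atoms).
All lie in period 3, so electronegativity increases left to right.
So from highest to lowest: S > P > Si > Al > Mg.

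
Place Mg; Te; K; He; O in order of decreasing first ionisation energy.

He > O > Te > Mg > K

He is in period 1, group 18; O is in period 2, group 16; Mg is in period 3, group 2; K is in period 4, group 1; Te is in period 5, group 16.
First ionization energy rises across a period (greater Z_eff holds electrons more tightly) and falls down a group (valence electrons are farther from the nucleus).
Here both period and group differ, so the two effects have to be weighed against each other.
Mg > K: both effects reinforce here, so Mg is clearly the higher of the two.
Te > Mg: period and group pull opposite ways; the across-period shift dominates (869 vs 738 kJ/mol).
O > Te: O sits above Te in group 16, so the down-group effect alone puts O higher.
He > O: both effects reinforce here, so He is clearly the higher of the two.
Approximate values (kJ/mol): He 2372, O 1314, Mg 738, K 419, Te 869.
So from highest to lowest: He > O > Te > Mg > K.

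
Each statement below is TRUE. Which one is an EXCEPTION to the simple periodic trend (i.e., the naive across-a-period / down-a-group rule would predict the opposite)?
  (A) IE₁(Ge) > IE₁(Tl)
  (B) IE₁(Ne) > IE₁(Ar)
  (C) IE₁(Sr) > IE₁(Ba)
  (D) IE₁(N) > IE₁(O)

(D)

The general trend: first ionisation energy increases across a period and decreases down a group.
(A) Ge (period 4, group 14) vs Tl (period 6, group 13): the stated order agrees with the simple trend.
(B) Ne (period 2, group 18) vs Ar (period 3, group 18): the stated order agrees with the simple trend.
(C) Sr (period 5, group 2) vs Ba (period 6, group 2): the stated order agrees with the simple trend.
(D) N (period 2, group 15) vs O (period 2, group 16): the stated order contradicts the simple trend.
The exception is (D): pairing an electron in O's 2p⁴ costs repulsion energy, so O ionizes more easily than half-filled N (2p³).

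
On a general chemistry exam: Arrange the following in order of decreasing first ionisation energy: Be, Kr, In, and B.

Kr > Be > B > In

Be is in period 2, group 2; B is in period 2, group 13; Kr is in period 4, group 18; In is in period 5, group 13.
Removing the outermost electron gets harder across a period and easier down a group.
Here both period and group differ, so the two effects have to be weighed against each other.
B > In: B sits above In in group 13, so the down-group effect alone puts B higher.
Be > B: this pair runs against the simple trend — see the exception note.
Kr > Be: the two effects oppose for this pair; the across-period effect wins (1351 vs 900 kJ/mol).
Note the exception: Be has a higher first ionization energy than B, contrary to the simple trend — removing B's lone 2p electron is easier than breaking Be's filled 2s².
For reference (kJ/mol): Be 900, B 801, Kr 1351, In 558.
So from highest to lowest: Kr > Be > B > In.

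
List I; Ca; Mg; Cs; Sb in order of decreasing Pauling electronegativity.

EN rises left→right (higher Z_eff, smaller atoms) and falls top→bottom (larger, more shielded atoms).
Here both period and group differ, so the two effects have to be weighed against each other.
Ca > Cs: both effects reinforce here, so Ca is clearly the higher of the two.
Mg > Ca: Mg sits above Ca in group 2, so the down-group effect alone puts Mg higher.
Sb > Mg: the two effects oppose for this pair; the across-period effect wins (2.05 vs 1.31).
I > Sb: both are in period 5; the period trend gives I the larger value.
Tabulated electronegativity (Pauling): Mg 1.31, Ca 1.00, Sb 2.05, I 2.66, Cs 0.79.
So from highest to lowest: I > Sb > Mg > Ca > Cs.

I > Sb > Mg > Ca > Cs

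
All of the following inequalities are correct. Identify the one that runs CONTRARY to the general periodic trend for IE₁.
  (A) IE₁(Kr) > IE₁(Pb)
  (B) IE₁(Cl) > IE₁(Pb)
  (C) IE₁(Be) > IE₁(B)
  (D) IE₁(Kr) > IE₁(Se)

(C)

The general trend: IE₁ increases across a period and decreases down a group.
(A) Kr (period 4, group 18) vs Pb (period 6, group 14): the stated order agrees with the simple trend.
(B) Cl (period 3, group 17) vs Pb (period 6, group 14): the stated order agrees with the simple trend.
(C) Be (period 2, group 2) vs B (period 2, group 13): the stated order contradicts the simple trend.
(D) Kr (period 4, group 18) vs Se (period 4, group 16): the stated order agrees with the simple trend.
The exception is (C): removing B's lone 2p electron is easier than breaking Be's filled 2s².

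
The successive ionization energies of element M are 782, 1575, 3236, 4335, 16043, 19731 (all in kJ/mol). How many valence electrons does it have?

4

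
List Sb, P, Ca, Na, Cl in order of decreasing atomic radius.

Na is in period 3, group 1; P is in period 3, group 15; Cl is in period 3, group 17; Ca is in period 4, group 2; Sb is in period 5, group 15.
Atomic radius shrinks across a period as nuclear charge pulls the same shell inward, and grows down a group as new shells are added.
Neither a single period nor a single group — weigh both effects.
P > Cl: both are in period 3; the period trend gives P the larger value.
Sb > P: they share group 15; the group trend gives Sb the larger value.
Na > Sb: the two effects oppose for this pair; the across-period effect wins (155 vs 140 pm).
Ca > Na: the two effects oppose for this pair; the down-group effect wins (171 vs 155 pm).
Approximate values (pm): Na 155, P 111, Cl 99, Ca 171, Sb 140.
So from largest to smallest: Ca > Na > Sb > P > Cl.

Ca > Na > Sb > P > Cl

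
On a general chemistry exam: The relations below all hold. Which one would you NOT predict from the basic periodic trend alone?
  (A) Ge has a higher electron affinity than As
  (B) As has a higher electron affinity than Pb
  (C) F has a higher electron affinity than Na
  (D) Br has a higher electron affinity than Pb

The general trend: electron affinity increases across a period and decreases down a group.
(A) Ge (period 4, group 14) vs As (period 4, group 15): the stated order contradicts the simple trend.
(B) As (period 4, group 15) vs Pb (period 6, group 14): the stated order agrees with the simple trend.
(C) F (period 2, group 17) vs Na (period 3, group 1): the stated order agrees with the simple trend.
(D) Br (period 4, group 17) vs Pb (period 6, group 14): the stated order agrees with the simple trend.
The exception is (A): adding an electron to As's half-filled 4p³ is unfavourable, so Ge (4p²) has the more exothermic EA.

(A)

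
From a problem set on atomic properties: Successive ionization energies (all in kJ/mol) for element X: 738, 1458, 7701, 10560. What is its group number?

Group 2

Look for the largest jump between consecutive ionization energies: IE3/IE2 ≈ 5.3, far larger than any earlier ratio.
That jump marks the point where a core electron is being removed. So the atom has 2 valence electrons.
A main-group element with 2 valence electrons is in group 2.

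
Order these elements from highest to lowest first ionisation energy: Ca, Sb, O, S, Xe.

O > Xe > S > Sb > Ca

O is in period 2, group 16; S is in period 3, group 16; Ca is in period 4, group 2; Sb is in period 5, group 15; Xe is in period 5, group 18.
Removing the outermost electron gets harder across a period and easier down a group.
Neither a single period nor a single group — weigh both effects.
Sb > Ca: the two effects oppose for this pair; the across-period effect wins (831 vs 590 kJ/mol).
S > Sb: relative to Sb, both the across-period and down-group shifts push S's first ionization energy up.
Xe > S: the two effects oppose for this pair; the across-period effect wins (1170 vs 1000 kJ/mol).
O > Xe: period and group pull opposite ways; the down-group shift dominates (1314 vs 1170 kJ/mol).
Approximate values (kJ/mol): O 1314, S 1000, Ca 590, Sb 831, Xe 1170.
So from highest to lowest: O > Xe > S > Sb > Ca.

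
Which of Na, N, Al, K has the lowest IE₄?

K

IE_4 is the cost of taking one more electron from the +3 cation: Na³⁺ is already 2 electrons into the core; N³⁺ still has 2 valence electrons; Al³⁺ is the bare [Ne] core; K³⁺ is already 2 electrons into the core.
Usually core removal costs more than valence removal, but here the competition is close: a tightly held n=2 valence electron can cost more to remove than an n=3 core electron, so the actual values have to decide it.
The numbers (kJ/mol): Na 9543, N 7475, Al 11577, K 5877.
Putting it together, IE_4: K < N < Na < Al.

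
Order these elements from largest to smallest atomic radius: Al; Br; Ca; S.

Moving right in a period, electrons are added to the same shell under a stronger nuclear pull, so atoms get smaller; moving down, a new shell is opened and atoms get larger.
Here both period and group differ, so the two effects have to be weighed against each other.
Br > S: period and group pull opposite ways; the down-group shift dominates (114 vs 103 pm).
Al > Br: period and group pull opposite ways; the across-period shift dominates (126 vs 114 pm).
Ca > Al: relative to Al, both the across-period and down-group shifts push Ca's atomic radius up.
For reference (pm): Al 126, S 103, Ca 171, Br 114.
So from largest to smallest: Ca > Al > Br > S.

Ca > Al > Br > S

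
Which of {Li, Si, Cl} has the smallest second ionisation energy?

Si

After 1 electron has been removed, what remains? Li⁺ is the bare [He] core; Si⁺ still has 3 valence electrons; Cl⁺ still has 6 valence electrons.
Core electrons are held far more tightly than valence electrons, so Li tops the IE_2 order.
Valence configurations: Si⁺ [Ne]3s²3p¹, Cl⁺ [Ne]3s²3p⁴.
Approximate IE_2 values (kJ/mol): Li 7298, Si 1577, Cl 2298.
So the second ionization energies run Si < Cl < Li.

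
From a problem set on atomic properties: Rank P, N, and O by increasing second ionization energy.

P, N, O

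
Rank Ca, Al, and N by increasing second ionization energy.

Ca < Al < N

After 1 electron has been removed, what remains? Ca⁺ still has 1 valence electron; Al⁺ still has 2 valence electrons; N⁺ still has 4 valence electrons.
All are still removing valence electrons, so compare the +1 ions as you would atoms: IE_2 generally rises across a period (higher Z_eff) and falls down a group (larger shell), subject to the usual subshell exceptions.
Valence configurations: Ca⁺ [Ar]4s¹, Al⁺ [Ne]3s², N⁺ [He]2s²2p².
Tabulated IE_2 (kJ/mol): Ca 1145, Al 1817, N 2856.
So the second ionization energies run Ca < Al < N.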